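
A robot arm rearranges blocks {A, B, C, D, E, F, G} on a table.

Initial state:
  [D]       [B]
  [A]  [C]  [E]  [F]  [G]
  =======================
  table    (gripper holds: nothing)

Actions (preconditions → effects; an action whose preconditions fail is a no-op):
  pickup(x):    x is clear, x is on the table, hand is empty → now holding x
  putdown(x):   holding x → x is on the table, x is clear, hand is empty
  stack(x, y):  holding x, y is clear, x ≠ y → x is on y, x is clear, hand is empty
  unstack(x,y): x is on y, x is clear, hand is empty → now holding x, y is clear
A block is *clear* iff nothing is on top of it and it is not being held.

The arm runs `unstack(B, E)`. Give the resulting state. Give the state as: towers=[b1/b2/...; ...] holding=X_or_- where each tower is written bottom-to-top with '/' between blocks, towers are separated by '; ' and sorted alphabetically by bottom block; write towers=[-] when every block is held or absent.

before: towers=[A/D; C; E/B; F; G] holding=-
pre[unstack(B, E)]: on(B,E) yes, clear(B) yes, handempty yes
all met → apply unstack(B, E)
after:  towers=[A/D; C; E; F; G] holding=B

towers=[A/D; C; E; F; G] holding=B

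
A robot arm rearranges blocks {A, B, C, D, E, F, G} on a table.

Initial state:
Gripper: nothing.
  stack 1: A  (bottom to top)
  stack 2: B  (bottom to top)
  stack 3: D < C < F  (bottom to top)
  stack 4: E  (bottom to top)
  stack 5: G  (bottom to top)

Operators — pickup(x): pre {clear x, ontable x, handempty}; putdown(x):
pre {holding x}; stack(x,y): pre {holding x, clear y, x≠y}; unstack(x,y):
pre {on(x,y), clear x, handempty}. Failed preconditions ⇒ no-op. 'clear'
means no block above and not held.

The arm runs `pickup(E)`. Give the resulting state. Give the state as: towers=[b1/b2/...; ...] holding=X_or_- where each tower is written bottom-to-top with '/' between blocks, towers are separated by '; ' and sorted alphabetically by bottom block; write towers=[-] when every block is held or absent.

before: towers=[A; B; D/C/F; E; G] holding=-
pre[pickup(E)]: clear(E) ok, ontable(E) ok, handempty ok
all met → apply pickup(E)
after:  towers=[A; B; D/C/F; G] holding=E

towers=[A; B; D/C/F; G] holding=E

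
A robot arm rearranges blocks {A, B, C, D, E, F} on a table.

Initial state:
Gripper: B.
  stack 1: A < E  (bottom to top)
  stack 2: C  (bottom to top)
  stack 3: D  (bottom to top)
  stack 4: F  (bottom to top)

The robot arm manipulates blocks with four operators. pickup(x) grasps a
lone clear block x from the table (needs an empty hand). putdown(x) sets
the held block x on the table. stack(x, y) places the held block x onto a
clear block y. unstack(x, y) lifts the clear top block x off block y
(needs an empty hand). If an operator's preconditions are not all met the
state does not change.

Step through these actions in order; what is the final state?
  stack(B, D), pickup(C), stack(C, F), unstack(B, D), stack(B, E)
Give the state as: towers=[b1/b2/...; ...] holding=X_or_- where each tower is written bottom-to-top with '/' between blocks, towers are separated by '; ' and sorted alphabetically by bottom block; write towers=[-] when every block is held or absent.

step 1 (stack(B, D)): towers=[A/E; C; D/B; F] holding=-
step 2 (pickup(C)): towers=[A/E; D/B; F] holding=C
step 3 (stack(C, F)): towers=[A/E; D/B; F/C] holding=-
step 4 (unstack(B, D)): towers=[A/E; D; F/C] holding=B
step 5 (stack(B, E)): towers=[A/E/B; D; F/C] holding=-

towers=[A/E/B; D; F/C] holding=-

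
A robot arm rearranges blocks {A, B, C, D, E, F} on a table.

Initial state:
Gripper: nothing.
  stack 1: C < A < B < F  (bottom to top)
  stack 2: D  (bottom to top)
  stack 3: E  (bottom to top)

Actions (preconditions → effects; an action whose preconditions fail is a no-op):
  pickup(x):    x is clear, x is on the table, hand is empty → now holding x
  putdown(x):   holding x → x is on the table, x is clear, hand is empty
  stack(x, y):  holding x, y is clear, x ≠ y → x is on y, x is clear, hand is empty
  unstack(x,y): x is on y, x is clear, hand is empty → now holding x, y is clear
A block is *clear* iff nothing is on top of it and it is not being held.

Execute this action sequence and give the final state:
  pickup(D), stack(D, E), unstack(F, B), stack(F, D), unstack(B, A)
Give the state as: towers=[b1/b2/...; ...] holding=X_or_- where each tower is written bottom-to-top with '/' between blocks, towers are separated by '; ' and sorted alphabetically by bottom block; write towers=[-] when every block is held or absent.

step 1 (pickup(D)): towers=[C/A/B/F; E] holding=D
step 2 (stack(D, E)): towers=[C/A/B/F; E/D] holding=-
step 3 (unstack(F, B)): towers=[C/A/B; E/D] holding=F
step 4 (stack(F, D)): towers=[C/A/B; E/D/F] holding=-
step 5 (unstack(B, A)): towers=[C/A; E/D/F] holding=B

towers=[C/A; E/D/F] holding=B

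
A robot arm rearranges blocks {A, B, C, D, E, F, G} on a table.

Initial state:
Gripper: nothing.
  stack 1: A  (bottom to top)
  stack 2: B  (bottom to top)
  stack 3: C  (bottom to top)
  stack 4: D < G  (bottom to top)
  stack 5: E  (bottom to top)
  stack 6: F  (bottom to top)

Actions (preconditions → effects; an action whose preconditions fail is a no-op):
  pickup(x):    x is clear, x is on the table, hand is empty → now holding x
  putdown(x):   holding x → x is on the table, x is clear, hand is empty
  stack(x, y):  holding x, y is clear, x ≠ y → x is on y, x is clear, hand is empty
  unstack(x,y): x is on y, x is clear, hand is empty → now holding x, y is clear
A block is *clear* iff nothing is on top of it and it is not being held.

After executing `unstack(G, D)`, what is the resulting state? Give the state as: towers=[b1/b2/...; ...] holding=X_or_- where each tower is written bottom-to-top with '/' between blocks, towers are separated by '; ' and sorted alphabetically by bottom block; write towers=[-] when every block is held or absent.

before: towers=[A; B; C; D/G; E; F] holding=-
pre[unstack(G, D)]: on(G,D) ✓, clear(G) ✓, handempty ✓
all met → apply unstack(G, D)
after:  towers=[A; B; C; D; E; F] holding=G

towers=[A; B; C; D; E; F] holding=G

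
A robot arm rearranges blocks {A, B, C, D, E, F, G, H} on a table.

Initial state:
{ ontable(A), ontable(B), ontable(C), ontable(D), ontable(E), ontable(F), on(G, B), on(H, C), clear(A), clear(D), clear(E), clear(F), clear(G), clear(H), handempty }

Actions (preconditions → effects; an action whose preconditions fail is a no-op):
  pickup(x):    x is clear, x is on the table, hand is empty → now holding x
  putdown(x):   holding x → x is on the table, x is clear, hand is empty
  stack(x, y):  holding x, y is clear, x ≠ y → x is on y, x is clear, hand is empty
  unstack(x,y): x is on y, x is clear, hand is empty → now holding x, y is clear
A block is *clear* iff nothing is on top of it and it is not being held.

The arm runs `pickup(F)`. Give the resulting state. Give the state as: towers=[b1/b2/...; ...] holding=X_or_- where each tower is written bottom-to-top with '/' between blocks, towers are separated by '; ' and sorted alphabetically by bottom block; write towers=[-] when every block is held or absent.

towers=[A; B/G; C/H; D; E] holding=F

before: towers=[A; B/G; C/H; D; E; F] holding=-
pre[pickup(F)]: clear(F) ok, ontable(F) ok, handempty ok
all met → apply pickup(F)
after:  towers=[A; B/G; C/H; D; E] holding=F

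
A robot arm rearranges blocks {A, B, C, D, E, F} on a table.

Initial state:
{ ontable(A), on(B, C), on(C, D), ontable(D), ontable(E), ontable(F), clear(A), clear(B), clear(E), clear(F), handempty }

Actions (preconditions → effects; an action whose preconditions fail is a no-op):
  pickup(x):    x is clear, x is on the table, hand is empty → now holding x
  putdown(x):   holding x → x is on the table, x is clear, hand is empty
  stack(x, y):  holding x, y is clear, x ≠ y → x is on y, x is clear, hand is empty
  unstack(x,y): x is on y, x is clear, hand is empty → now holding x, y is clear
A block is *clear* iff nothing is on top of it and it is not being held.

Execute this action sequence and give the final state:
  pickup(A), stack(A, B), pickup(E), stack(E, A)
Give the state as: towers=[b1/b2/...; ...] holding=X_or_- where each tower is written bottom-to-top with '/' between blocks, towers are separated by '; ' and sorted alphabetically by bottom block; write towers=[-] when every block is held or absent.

step 1 (pickup(A)): towers=[D/C/B; E; F] holding=A
step 2 (stack(A, B)): towers=[D/C/B/A; E; F] holding=-
step 3 (pickup(E)): towers=[D/C/B/A; F] holding=E
step 4 (stack(E, A)): towers=[D/C/B/A/E; F] holding=-

towers=[D/C/B/A/E; F] holding=-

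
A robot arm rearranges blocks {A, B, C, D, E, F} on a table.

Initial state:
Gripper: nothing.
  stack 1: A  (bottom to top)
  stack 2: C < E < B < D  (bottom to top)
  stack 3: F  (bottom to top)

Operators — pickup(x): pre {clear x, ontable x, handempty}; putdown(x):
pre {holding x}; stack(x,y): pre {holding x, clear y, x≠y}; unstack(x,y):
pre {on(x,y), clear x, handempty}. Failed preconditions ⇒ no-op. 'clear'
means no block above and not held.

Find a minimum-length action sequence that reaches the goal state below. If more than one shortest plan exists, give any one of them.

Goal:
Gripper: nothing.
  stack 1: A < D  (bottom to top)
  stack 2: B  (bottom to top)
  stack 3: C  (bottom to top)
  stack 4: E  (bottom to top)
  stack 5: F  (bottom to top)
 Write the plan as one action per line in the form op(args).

unstack(D, B)
stack(D, A)
unstack(B, E)
putdown(B)
unstack(E, C)
putdown(E)

step 1 (unstack(D, B)): towers=[A; C/E/B; F] holding=D
step 2 (stack(D, A)): towers=[A/D; C/E/B; F] holding=-
step 3 (unstack(B, E)): towers=[A/D; C/E; F] holding=B
step 4 (putdown(B)): towers=[A/D; B; C/E; F] holding=-
step 5 (unstack(E, C)): towers=[A/D; B; C; F] holding=E
step 6 (putdown(E)): towers=[A/D; B; C; E; F] holding=-
goal check: towers=[A/D; B; C; E; F] holding=- — reached (length 6, optimal by BFS)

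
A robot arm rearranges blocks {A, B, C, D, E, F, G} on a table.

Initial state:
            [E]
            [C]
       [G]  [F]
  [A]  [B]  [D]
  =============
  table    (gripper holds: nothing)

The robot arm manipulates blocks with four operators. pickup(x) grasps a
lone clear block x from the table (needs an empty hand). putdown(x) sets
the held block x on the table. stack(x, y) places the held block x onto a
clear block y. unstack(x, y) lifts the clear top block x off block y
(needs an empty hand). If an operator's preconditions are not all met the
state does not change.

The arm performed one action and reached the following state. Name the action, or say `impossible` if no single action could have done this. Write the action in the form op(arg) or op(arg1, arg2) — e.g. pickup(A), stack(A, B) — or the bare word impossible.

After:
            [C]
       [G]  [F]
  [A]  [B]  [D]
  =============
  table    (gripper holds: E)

unstack(E, C)

target: towers=[A; B/G; D/F/C] holding=E
     unstack(G, B) → towers=[A; B; D/F/C/E] holding=G
         pickup(A) → towers=[B/G; D/F/C/E] holding=A
     unstack(E, C) → towers=[A; B/G; D/F/C] holding=E  ← match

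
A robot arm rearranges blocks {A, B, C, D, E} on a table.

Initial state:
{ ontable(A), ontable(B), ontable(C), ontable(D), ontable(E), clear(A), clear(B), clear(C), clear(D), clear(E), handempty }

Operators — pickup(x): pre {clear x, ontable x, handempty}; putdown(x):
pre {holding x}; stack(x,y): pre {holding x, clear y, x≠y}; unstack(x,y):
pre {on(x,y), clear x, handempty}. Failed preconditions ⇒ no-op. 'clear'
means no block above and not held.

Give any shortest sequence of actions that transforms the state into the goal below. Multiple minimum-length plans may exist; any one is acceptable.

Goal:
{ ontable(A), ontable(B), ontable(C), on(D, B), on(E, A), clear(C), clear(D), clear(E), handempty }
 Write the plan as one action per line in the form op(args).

step 1 (pickup(D)): towers=[A; B; C; E] holding=D
step 2 (stack(D, B)): towers=[A; B/D; C; E] holding=-
step 3 (pickup(E)): towers=[A; B/D; C] holding=E
step 4 (stack(E, A)): towers=[A/E; B/D; C] holding=-
goal check: towers=[A/E; B/D; C] holding=- — reached (length 4, optimal by BFS)

pickup(D)
stack(D, B)
pickup(E)
stack(E, A)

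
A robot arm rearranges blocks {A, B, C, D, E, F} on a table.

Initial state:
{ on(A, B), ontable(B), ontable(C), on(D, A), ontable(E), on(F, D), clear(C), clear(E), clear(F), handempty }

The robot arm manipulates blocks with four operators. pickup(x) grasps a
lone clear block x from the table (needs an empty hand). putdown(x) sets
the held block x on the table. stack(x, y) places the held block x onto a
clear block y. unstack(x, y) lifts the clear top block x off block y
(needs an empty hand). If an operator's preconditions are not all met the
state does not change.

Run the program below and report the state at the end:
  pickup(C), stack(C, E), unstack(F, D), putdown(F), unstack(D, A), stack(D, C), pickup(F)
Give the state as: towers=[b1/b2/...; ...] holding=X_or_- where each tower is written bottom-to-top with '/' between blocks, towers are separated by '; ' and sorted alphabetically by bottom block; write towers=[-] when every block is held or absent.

towers=[B/A; E/C/D] holding=F

step 1 (pickup(C)): towers=[B/A/D/F; E] holding=C
step 2 (stack(C, E)): towers=[B/A/D/F; E/C] holding=-
step 3 (unstack(F, D)): towers=[B/A/D; E/C] holding=F
step 4 (putdown(F)): towers=[B/A/D; E/C; F] holding=-
step 5 (unstack(D, A)): towers=[B/A; E/C; F] holding=D
step 6 (stack(D, C)): towers=[B/A; E/C/D; F] holding=-
step 7 (pickup(F)): towers=[B/A; E/C/D] holding=F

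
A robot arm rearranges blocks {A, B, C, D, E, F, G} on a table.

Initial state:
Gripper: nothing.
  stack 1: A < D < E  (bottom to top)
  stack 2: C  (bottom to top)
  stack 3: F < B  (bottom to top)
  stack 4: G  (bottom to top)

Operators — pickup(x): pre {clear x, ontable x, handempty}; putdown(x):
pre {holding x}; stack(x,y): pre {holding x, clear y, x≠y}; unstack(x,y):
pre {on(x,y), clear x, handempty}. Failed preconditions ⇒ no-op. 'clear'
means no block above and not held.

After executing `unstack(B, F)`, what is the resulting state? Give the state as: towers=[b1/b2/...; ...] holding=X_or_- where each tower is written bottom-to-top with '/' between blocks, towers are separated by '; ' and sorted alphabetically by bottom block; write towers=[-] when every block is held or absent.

before: towers=[A/D/E; C; F/B; G] holding=-
pre[unstack(B, F)]: on(B,F) ok, clear(B) ok, handempty ok
all met → apply unstack(B, F)
after:  towers=[A/D/E; C; F; G] holding=B

towers=[A/D/E; C; F; G] holding=B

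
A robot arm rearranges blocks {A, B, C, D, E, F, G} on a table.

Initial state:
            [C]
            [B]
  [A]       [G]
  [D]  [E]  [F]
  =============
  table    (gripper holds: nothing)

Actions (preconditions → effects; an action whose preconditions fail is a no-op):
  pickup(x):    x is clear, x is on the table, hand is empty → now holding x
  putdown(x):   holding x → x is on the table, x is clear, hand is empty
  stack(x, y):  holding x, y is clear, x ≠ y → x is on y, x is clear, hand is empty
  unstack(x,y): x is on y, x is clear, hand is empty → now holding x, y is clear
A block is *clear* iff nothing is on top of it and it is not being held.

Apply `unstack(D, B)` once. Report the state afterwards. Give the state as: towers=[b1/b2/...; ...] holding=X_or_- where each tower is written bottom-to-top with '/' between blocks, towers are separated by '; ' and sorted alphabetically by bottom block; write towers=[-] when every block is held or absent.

towers=[D/A; E; F/G/B/C] holding=-

before: towers=[D/A; E; F/G/B/C] holding=-
pre[unstack(D, B)]: on(D,B) ✗, clear(D) ✗, handempty ✓
on(D,B), clear(D) unmet → unstack(D, B) is a no-op
after:  towers=[D/A; E; F/G/B/C] holding=-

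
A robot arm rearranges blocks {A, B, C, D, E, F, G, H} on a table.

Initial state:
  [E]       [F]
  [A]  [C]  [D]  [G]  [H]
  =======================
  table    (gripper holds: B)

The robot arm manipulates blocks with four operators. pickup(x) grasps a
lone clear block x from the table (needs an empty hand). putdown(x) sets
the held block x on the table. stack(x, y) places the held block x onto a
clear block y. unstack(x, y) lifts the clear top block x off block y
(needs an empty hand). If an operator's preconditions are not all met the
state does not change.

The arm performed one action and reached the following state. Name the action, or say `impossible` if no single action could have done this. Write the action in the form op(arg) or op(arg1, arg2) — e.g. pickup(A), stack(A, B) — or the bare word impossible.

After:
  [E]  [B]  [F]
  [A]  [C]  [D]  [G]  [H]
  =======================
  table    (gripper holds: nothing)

target: towers=[A/E; C/B; D/F; G; H] holding=-
        putdown(B) → towers=[A/E; B; C; D/F; G; H] holding=-
       stack(B, G) → towers=[A/E; C; D/F; G/B; H] holding=-
       stack(B, E) → towers=[A/E/B; C; D/F; G; H] holding=-
       stack(B, H) → towers=[A/E; C; D/F; G; H/B] holding=-
       stack(B, F) → towers=[A/E; C; D/F/B; G; H] holding=-
       stack(B, C) → towers=[A/E; C/B; D/F; G; H] holding=-  ← match

stack(B, C)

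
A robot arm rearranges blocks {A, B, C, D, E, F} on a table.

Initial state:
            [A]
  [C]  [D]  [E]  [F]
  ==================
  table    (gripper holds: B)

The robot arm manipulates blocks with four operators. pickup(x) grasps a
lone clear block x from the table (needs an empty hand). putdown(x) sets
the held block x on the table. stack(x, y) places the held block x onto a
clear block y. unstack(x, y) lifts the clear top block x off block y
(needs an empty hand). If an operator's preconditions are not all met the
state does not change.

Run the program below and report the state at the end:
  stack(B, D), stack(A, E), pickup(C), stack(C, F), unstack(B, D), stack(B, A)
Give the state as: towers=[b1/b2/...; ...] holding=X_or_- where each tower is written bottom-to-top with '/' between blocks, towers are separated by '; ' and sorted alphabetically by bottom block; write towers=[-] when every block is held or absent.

towers=[D; E/A/B; F/C] holding=-

step 1 (stack(B, D)): towers=[C; D/B; E/A; F] holding=-
step 2 (stack(A, E)) [no-op]: towers=[C; D/B; E/A; F] holding=-
step 3 (pickup(C)): towers=[D/B; E/A; F] holding=C
step 4 (stack(C, F)): towers=[D/B; E/A; F/C] holding=-
step 5 (unstack(B, D)): towers=[D; E/A; F/C] holding=B
step 6 (stack(B, A)): towers=[D; E/A/B; F/C] holding=-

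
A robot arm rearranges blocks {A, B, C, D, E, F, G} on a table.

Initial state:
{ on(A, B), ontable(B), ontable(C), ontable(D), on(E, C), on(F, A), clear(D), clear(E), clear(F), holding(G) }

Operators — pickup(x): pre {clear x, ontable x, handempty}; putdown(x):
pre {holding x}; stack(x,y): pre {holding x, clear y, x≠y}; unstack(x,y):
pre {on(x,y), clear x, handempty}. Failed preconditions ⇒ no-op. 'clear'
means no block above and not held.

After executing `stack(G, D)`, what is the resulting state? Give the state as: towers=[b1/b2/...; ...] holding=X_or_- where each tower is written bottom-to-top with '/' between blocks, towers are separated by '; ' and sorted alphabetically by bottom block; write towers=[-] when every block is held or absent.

towers=[B/A/F; C/E; D/G] holding=-

before: towers=[B/A/F; C/E; D] holding=G
pre[stack(G, D)]: holding(G) ok, clear(D) ok, G≠D ok
all met → apply stack(G, D)
after:  towers=[B/A/F; C/E; D/G] holding=-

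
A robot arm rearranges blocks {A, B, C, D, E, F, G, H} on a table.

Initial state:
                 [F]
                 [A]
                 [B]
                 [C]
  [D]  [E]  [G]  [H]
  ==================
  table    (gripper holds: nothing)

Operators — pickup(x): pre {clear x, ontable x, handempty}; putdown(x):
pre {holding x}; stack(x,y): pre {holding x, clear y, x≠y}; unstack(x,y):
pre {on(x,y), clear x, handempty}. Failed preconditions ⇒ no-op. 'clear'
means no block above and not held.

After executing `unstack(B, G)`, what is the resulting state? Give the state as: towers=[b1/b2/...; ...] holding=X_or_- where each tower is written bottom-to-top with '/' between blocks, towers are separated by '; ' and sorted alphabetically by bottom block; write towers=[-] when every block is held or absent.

towers=[D; E; G; H/C/B/A/F] holding=-

before: towers=[D; E; G; H/C/B/A/F] holding=-
pre[unstack(B, G)]: on(B,G) fail, clear(B) fail, handempty ok
on(B,G), clear(B) unmet → unstack(B, G) is a no-op
after:  towers=[D; E; G; H/C/B/A/F] holding=-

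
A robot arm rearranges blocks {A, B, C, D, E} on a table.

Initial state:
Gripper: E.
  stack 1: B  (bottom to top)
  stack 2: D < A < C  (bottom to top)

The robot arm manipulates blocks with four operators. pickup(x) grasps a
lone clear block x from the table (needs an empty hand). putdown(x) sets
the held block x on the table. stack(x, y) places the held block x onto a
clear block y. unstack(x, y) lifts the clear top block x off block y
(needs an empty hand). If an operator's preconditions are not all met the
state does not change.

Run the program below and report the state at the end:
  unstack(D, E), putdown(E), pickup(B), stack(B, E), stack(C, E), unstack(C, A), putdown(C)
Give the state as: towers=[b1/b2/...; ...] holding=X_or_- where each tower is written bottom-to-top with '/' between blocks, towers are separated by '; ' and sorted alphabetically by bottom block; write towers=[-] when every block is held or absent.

step 1 (unstack(D, E)) [no-op]: towers=[B; D/A/C] holding=E
step 2 (putdown(E)): towers=[B; D/A/C; E] holding=-
step 3 (pickup(B)): towers=[D/A/C; E] holding=B
step 4 (stack(B, E)): towers=[D/A/C; E/B] holding=-
step 5 (stack(C, E)) [no-op]: towers=[D/A/C; E/B] holding=-
step 6 (unstack(C, A)): towers=[D/A; E/B] holding=C
step 7 (putdown(C)): towers=[C; D/A; E/B] holding=-

towers=[C; D/A; E/B] holding=-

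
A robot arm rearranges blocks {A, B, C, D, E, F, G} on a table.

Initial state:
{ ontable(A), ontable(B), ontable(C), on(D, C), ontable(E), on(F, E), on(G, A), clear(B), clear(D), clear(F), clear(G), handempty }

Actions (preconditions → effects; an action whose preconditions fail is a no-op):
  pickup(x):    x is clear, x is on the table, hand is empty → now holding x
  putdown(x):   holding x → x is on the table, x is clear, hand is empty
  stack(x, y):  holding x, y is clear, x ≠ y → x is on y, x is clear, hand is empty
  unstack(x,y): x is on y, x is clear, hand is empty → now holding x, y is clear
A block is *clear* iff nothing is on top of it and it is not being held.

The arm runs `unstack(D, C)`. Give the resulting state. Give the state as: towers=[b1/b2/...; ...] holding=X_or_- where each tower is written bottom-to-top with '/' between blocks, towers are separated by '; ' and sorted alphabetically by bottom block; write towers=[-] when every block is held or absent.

before: towers=[A/G; B; C/D; E/F] holding=-
pre[unstack(D, C)]: on(D,C) ✓, clear(D) ✓, handempty ✓
all met → apply unstack(D, C)
after:  towers=[A/G; B; C; E/F] holding=D

towers=[A/G; B; C; E/F] holding=D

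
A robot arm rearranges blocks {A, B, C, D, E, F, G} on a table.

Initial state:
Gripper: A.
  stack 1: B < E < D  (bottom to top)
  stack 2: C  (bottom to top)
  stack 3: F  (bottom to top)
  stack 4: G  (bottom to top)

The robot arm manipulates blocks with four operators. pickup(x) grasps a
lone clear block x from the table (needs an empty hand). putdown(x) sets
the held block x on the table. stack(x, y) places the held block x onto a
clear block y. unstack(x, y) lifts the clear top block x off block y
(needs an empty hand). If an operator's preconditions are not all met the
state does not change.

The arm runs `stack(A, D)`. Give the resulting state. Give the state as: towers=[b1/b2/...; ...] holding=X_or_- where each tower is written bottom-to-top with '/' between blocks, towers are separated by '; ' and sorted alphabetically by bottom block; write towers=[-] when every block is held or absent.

before: towers=[B/E/D; C; F; G] holding=A
pre[stack(A, D)]: holding(A) yes, clear(D) yes, A≠D yes
all met → apply stack(A, D)
after:  towers=[B/E/D/A; C; F; G] holding=-

towers=[B/E/D/A; C; F; G] holding=-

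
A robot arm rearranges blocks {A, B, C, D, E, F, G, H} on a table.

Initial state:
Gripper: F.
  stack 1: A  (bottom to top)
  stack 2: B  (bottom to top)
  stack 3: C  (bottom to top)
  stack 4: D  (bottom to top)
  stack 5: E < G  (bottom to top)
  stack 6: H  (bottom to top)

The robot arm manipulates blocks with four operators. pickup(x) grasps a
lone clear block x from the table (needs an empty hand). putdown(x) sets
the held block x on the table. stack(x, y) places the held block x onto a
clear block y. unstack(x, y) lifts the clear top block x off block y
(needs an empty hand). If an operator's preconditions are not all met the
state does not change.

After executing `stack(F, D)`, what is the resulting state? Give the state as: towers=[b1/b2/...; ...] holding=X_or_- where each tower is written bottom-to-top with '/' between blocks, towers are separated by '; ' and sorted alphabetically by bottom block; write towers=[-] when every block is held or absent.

before: towers=[A; B; C; D; E/G; H] holding=F
pre[stack(F, D)]: holding(F) ok, clear(D) ok, F≠D ok
all met → apply stack(F, D)
after:  towers=[A; B; C; D/F; E/G; H] holding=-

towers=[A; B; C; D/F; E/G; H] holding=-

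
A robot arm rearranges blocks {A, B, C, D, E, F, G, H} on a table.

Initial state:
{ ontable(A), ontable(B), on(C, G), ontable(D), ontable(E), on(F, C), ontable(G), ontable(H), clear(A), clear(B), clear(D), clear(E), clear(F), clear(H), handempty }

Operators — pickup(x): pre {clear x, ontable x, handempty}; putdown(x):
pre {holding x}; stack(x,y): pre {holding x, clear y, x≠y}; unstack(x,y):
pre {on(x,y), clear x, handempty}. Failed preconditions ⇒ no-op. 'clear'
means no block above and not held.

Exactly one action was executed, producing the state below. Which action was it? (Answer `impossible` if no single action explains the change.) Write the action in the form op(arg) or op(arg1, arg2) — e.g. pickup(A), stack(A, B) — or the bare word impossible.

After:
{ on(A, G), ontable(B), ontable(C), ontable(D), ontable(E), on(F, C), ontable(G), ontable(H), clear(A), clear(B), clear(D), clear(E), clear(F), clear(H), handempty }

impossible

target: towers=[B; C/F; D; E; G/A; H] holding=-
         pickup(A) → towers=[B; D; E; G/C/F; H] holding=A
         pickup(E) → towers=[A; B; D; G/C/F; H] holding=E
         pickup(H) → towers=[A; B; D; E; G/C/F] holding=H
         pickup(B) → towers=[A; D; E; G/C/F; H] holding=B
     unstack(F, C) → towers=[A; B; D; E; G/C; H] holding=F
         pickup(D) → towers=[A; B; E; G/C/F; H] holding=D
none of the 6 applicable actions match → impossible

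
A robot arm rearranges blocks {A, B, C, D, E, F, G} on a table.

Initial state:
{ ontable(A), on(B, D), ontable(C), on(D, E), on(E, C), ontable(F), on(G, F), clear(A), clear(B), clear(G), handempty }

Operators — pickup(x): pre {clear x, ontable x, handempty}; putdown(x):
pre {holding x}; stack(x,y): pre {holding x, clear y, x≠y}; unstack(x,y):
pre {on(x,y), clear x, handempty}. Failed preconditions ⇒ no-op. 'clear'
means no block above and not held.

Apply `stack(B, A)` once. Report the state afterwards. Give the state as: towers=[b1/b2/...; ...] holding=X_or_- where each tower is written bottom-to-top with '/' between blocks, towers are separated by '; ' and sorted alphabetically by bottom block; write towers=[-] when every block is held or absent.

towers=[A; C/E/D/B; F/G] holding=-

before: towers=[A; C/E/D/B; F/G] holding=-
pre[stack(B, A)]: holding(B) no, clear(A) yes, B≠A yes
holding(B) unmet → stack(B, A) is a no-op
after:  towers=[A; C/E/D/B; F/G] holding=-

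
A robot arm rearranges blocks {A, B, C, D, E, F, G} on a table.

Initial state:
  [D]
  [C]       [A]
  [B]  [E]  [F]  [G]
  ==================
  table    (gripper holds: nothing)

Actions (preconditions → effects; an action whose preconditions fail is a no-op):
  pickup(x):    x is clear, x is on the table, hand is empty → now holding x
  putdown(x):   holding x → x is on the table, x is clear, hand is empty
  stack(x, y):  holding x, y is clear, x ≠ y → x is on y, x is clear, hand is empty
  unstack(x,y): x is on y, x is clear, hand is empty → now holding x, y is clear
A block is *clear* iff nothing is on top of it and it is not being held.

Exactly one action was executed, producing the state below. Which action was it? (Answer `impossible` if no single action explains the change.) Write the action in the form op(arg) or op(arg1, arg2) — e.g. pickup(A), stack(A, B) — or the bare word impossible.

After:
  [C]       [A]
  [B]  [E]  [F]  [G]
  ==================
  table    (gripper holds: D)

unstack(D, C)

target: towers=[B/C; E; F/A; G] holding=D
         pickup(G) → towers=[B/C/D; E; F/A] holding=G
     unstack(D, C) → towers=[B/C; E; F/A; G] holding=D  ← match
     unstack(A, F) → towers=[B/C/D; E; F; G] holding=A
         pickup(E) → towers=[B/C/D; F/A; G] holding=E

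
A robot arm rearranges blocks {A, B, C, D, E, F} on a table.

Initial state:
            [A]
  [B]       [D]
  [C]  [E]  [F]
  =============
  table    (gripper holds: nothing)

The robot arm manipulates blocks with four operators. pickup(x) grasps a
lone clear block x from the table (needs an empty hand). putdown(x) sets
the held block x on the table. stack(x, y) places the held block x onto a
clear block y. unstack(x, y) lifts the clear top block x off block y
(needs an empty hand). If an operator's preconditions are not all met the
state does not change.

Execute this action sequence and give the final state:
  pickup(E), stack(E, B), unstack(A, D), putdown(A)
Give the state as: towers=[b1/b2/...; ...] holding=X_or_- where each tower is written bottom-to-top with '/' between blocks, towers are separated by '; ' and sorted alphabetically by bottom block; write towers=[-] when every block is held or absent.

step 1 (pickup(E)): towers=[C/B; F/D/A] holding=E
step 2 (stack(E, B)): towers=[C/B/E; F/D/A] holding=-
step 3 (unstack(A, D)): towers=[C/B/E; F/D] holding=A
step 4 (putdown(A)): towers=[A; C/B/E; F/D] holding=-

towers=[A; C/B/E; F/D] holding=-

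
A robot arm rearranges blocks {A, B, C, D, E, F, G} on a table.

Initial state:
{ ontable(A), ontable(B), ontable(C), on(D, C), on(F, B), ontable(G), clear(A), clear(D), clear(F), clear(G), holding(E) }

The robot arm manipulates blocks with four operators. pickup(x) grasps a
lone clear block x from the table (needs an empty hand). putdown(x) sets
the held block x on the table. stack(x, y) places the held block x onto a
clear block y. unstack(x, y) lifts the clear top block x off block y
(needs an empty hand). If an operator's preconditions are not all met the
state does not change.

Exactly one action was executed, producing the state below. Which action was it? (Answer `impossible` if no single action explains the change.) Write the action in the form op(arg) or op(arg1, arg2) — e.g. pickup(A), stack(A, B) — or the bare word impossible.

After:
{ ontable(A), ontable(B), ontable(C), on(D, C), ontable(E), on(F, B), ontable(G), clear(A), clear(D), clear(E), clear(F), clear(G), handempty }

putdown(E)

target: towers=[A; B/F; C/D; E; G] holding=-
        putdown(E) → towers=[A; B/F; C/D; E; G] holding=-  ← match
       stack(E, F) → towers=[A; B/F/E; C/D; G] holding=-
       stack(E, G) → towers=[A; B/F; C/D; G/E] holding=-
       stack(E, D) → towers=[A; B/F; C/D/E; G] holding=-
       stack(E, A) → towers=[A/E; B/F; C/D; G] holding=-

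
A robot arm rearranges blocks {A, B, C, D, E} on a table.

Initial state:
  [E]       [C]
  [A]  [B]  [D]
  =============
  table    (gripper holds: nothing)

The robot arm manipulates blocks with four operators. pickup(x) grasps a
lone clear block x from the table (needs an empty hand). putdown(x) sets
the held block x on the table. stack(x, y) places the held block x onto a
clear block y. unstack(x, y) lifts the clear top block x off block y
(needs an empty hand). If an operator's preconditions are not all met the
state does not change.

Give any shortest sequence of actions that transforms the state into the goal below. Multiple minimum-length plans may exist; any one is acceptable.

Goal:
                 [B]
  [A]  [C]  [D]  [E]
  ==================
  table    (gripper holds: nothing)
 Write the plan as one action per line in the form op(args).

step 1 (unstack(E, A)): towers=[A; B; D/C] holding=E
step 2 (putdown(E)): towers=[A; B; D/C; E] holding=-
step 3 (pickup(B)): towers=[A; D/C; E] holding=B
step 4 (stack(B, E)): towers=[A; D/C; E/B] holding=-
step 5 (unstack(C, D)): towers=[A; D; E/B] holding=C
step 6 (putdown(C)): towers=[A; C; D; E/B] holding=-
goal check: towers=[A; C; D; E/B] holding=- — reached (length 6, optimal by BFS)

unstack(E, A)
putdown(E)
pickup(B)
stack(B, E)
unstack(C, D)
putdown(C)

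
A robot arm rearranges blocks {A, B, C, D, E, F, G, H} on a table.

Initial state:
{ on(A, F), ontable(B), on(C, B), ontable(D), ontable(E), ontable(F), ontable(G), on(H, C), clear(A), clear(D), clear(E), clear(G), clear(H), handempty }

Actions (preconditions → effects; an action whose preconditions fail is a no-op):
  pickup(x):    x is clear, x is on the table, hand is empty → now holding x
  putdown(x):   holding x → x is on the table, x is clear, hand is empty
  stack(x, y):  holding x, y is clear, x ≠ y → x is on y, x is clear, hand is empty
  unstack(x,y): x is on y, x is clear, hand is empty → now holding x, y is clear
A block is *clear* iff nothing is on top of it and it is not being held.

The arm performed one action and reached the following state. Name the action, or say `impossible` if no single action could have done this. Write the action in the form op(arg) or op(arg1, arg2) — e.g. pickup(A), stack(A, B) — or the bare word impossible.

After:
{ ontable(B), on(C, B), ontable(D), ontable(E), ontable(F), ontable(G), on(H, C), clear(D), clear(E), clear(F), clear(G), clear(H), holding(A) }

target: towers=[B/C/H; D; E; F; G] holding=A
         pickup(G) → towers=[B/C/H; D; E; F/A] holding=G
     unstack(A, F) → towers=[B/C/H; D; E; F; G] holding=A  ← match
         pickup(E) → towers=[B/C/H; D; F/A; G] holding=E
     unstack(H, C) → towers=[B/C; D; E; F/A; G] holding=H
         pickup(D) → towers=[B/C/H; E; F/A; G] holding=D

unstack(A, F)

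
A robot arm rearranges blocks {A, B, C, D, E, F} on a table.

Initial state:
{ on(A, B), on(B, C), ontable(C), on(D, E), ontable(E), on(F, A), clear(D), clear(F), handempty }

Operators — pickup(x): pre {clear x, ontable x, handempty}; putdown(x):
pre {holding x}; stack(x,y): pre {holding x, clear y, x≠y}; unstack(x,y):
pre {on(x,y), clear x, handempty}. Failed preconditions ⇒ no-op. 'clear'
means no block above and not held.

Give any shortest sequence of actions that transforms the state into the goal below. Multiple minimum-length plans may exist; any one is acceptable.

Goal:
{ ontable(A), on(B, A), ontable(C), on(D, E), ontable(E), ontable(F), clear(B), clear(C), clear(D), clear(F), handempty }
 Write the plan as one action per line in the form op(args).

unstack(F, A)
putdown(F)
unstack(A, B)
putdown(A)
unstack(B, C)
stack(B, A)

step 1 (unstack(F, A)): towers=[C/B/A; E/D] holding=F
step 2 (putdown(F)): towers=[C/B/A; E/D; F] holding=-
step 3 (unstack(A, B)): towers=[C/B; E/D; F] holding=A
step 4 (putdown(A)): towers=[A; C/B; E/D; F] holding=-
step 5 (unstack(B, C)): towers=[A; C; E/D; F] holding=B
step 6 (stack(B, A)): towers=[A/B; C; E/D; F] holding=-
goal check: towers=[A/B; C; E/D; F] holding=- — reached (length 6, optimal by BFS)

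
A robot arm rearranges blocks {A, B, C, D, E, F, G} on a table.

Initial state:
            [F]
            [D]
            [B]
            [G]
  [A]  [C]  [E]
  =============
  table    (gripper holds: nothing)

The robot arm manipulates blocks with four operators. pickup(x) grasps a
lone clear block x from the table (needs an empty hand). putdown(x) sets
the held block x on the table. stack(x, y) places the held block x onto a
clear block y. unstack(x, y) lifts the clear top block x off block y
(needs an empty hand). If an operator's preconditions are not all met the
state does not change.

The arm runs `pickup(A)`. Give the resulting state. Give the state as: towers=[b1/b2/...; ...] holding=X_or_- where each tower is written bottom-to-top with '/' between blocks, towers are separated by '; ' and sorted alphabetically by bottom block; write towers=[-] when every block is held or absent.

towers=[C; E/G/B/D/F] holding=A

before: towers=[A; C; E/G/B/D/F] holding=-
pre[pickup(A)]: clear(A) yes, ontable(A) yes, handempty yes
all met → apply pickup(A)
after:  towers=[C; E/G/B/D/F] holding=A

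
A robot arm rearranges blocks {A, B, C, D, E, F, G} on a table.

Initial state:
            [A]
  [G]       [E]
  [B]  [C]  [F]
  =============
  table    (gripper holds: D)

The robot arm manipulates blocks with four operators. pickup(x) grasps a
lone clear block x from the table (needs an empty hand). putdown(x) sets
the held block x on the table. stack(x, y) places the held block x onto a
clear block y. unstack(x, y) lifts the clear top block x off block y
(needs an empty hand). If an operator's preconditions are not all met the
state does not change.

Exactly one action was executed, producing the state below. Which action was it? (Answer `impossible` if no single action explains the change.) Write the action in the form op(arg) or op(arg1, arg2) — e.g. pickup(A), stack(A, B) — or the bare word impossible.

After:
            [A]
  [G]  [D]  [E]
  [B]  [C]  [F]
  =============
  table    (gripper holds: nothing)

target: towers=[B/G; C/D; F/E/A] holding=-
        putdown(D) → towers=[B/G; C; D; F/E/A] holding=-
       stack(D, G) → towers=[B/G/D; C; F/E/A] holding=-
       stack(D, A) → towers=[B/G; C; F/E/A/D] holding=-
       stack(D, C) → towers=[B/G; C/D; F/E/A] holding=-  ← match

stack(D, C)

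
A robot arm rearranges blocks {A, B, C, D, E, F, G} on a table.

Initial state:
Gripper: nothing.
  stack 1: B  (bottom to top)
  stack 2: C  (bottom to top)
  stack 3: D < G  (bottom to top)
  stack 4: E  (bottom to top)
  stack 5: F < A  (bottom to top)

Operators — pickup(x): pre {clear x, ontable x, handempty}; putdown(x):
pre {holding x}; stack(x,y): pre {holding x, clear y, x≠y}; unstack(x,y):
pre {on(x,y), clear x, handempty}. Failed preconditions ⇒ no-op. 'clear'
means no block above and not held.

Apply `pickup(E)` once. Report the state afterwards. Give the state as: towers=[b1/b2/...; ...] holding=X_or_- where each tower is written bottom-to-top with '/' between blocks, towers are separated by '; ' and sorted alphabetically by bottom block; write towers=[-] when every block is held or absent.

towers=[B; C; D/G; F/A] holding=E

before: towers=[B; C; D/G; E; F/A] holding=-
pre[pickup(E)]: clear(E) ✓, ontable(E) ✓, handempty ✓
all met → apply pickup(E)
after:  towers=[B; C; D/G; F/A] holding=E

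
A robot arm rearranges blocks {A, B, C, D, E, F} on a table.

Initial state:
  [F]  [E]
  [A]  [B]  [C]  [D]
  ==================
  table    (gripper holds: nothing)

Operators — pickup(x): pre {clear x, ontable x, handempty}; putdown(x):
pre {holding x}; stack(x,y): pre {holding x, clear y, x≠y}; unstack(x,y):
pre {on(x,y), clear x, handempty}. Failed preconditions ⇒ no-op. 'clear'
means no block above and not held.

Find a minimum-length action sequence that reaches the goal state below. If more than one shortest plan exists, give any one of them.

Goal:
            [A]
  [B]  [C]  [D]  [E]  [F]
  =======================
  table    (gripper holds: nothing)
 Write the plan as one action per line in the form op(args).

step 1 (unstack(F, A)): towers=[A; B/E; C; D] holding=F
step 2 (putdown(F)): towers=[A; B/E; C; D; F] holding=-
step 3 (pickup(A)): towers=[B/E; C; D; F] holding=A
step 4 (stack(A, D)): towers=[B/E; C; D/A; F] holding=-
step 5 (unstack(E, B)): towers=[B; C; D/A; F] holding=E
step 6 (putdown(E)): towers=[B; C; D/A; E; F] holding=-
goal check: towers=[B; C; D/A; E; F] holding=- — reached (length 6, optimal by BFS)

unstack(F, A)
putdown(F)
pickup(A)
stack(A, D)
unstack(E, B)
putdown(E)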